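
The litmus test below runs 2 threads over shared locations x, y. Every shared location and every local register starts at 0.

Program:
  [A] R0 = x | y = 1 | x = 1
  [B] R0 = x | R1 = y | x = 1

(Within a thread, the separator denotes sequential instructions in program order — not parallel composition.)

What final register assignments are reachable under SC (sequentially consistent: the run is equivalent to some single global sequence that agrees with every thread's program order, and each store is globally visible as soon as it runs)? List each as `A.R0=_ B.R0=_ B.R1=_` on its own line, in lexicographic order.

outcome vector order: (A.R0,B.R0,B.R1)
|SC outcomes| = 4

A.R0=0 B.R0=0 B.R1=0
A.R0=0 B.R0=0 B.R1=1
A.R0=0 B.R0=1 B.R1=1
A.R0=1 B.R0=0 B.R1=0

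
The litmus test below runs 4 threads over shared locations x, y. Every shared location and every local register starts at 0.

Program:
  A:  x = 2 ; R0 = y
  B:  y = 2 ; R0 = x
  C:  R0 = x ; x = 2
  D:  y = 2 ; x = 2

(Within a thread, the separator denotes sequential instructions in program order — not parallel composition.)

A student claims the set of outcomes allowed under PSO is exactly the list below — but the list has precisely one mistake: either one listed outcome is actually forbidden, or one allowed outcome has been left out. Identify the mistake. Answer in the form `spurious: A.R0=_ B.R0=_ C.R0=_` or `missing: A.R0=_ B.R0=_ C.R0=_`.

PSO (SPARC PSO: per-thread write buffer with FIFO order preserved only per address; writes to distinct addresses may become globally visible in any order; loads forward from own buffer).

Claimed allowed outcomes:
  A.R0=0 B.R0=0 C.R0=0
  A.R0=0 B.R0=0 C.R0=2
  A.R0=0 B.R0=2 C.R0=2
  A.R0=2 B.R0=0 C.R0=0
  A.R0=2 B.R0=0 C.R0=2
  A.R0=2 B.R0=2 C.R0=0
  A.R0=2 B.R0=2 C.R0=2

outcome vector order: (A.R0,B.R0,C.R0)
PSO: 8 outcomes — {(0,0,0) (0,0,2) (0,2,0) (0,2,2) (2,0,0) (2,0,2) (2,2,0) (2,2,2)}
PSO∖claimed = {(0,2,0)}

missing: A.R0=0 B.R0=2 C.R0=0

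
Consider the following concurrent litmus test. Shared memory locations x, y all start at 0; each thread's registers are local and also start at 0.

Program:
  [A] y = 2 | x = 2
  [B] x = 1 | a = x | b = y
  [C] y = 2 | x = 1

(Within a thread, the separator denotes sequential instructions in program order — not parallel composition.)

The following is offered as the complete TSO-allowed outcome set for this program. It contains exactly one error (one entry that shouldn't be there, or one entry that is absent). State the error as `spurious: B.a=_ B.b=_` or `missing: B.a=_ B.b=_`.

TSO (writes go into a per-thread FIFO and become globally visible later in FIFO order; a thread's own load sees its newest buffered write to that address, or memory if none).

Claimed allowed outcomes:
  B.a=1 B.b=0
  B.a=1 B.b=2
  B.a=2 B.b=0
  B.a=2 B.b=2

outcome vector order: (B.a,B.b)
TSO: 3 outcomes — {10 12 22}
claimed∖TSO = {20}

spurious: B.a=2 B.b=0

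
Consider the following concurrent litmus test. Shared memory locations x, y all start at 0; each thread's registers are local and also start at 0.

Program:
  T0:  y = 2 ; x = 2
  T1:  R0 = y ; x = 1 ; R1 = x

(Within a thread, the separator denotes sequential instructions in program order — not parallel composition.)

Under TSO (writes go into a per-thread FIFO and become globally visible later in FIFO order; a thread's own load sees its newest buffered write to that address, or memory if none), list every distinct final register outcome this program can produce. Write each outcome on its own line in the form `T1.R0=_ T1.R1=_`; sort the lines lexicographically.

T1.R0=0 T1.R1=1
T1.R0=0 T1.R1=2
T1.R0=2 T1.R1=1
T1.R0=2 T1.R1=2

outcome vector order: (T1.R0,T1.R1)
|TSO outcomes| = 4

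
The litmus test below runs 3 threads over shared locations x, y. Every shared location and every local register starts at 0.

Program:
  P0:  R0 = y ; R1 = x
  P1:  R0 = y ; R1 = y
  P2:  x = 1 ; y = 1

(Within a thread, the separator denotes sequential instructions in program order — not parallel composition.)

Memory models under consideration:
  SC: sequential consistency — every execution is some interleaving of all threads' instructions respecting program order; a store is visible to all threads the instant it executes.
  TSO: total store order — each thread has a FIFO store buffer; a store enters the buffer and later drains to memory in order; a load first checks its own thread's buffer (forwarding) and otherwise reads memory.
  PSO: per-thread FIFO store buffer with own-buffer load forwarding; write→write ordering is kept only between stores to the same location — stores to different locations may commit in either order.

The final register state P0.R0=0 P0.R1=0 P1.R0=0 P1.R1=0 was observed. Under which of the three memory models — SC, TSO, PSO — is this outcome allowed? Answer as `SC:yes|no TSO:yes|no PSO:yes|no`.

outcome vector order: (P0.R0,P0.R1,P1.R0,P1.R1)
under SC → <0 0 0 0> <0 0 0 1> <0 0 1 1> <0 1 0 0> <0 1 0 1> <0 1 1 1> <1 1 0 0> <1 1 0 1> <1 1 1 1>
under TSO → <0 0 0 0> <0 0 0 1> <0 0 1 1> <0 1 0 0> <0 1 0 1> <0 1 1 1> <1 1 0 0> <1 1 0 1> <1 1 1 1>
under PSO → <0 0 0 0> <0 0 0 1> <0 0 1 1> <0 1 0 0> <0 1 0 1> <0 1 1 1> <1 0 0 0> <1 0 0 1> <1 0 1 1> <1 1 0 0> <1 1 0 1> <1 1 1 1>
target <0 0 0 0> ∈ {SC,TSO,PSO}

SC:yes TSO:yes PSO:yes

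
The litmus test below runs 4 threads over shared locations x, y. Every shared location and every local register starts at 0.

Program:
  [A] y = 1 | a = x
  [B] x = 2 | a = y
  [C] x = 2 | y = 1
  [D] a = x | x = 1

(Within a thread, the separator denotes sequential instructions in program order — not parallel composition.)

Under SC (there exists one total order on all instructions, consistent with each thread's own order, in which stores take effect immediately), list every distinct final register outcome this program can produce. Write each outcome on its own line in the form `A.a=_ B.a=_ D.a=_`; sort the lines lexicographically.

A.a=0 B.a=1 D.a=0
A.a=0 B.a=1 D.a=2
A.a=1 B.a=0 D.a=0
A.a=1 B.a=0 D.a=2
A.a=1 B.a=1 D.a=0
A.a=1 B.a=1 D.a=2
A.a=2 B.a=0 D.a=0
A.a=2 B.a=0 D.a=2
A.a=2 B.a=1 D.a=0
A.a=2 B.a=1 D.a=2

outcome vector order: (A.a,B.a,D.a)
|SC outcomes| = 10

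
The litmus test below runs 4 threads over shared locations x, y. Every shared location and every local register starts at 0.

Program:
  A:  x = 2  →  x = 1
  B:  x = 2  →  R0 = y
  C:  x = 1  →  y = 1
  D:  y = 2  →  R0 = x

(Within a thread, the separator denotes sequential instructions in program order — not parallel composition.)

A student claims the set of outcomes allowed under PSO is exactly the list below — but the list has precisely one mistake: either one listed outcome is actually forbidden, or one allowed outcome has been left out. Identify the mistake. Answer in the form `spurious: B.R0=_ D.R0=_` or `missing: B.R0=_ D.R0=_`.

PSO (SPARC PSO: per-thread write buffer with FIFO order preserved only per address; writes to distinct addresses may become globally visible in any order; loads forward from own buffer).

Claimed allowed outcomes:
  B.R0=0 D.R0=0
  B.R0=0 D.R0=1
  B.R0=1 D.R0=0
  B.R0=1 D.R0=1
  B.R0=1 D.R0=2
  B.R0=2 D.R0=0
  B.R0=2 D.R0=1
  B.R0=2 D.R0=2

outcome vector order: (B.R0,D.R0)
PSO: 9 outcomes — {(0,0), (0,1), (0,2), (1,0), (1,1), (1,2), (2,0), (2,1), (2,2)}
PSO∖claimed = {(0,2)}

missing: B.R0=0 D.R0=2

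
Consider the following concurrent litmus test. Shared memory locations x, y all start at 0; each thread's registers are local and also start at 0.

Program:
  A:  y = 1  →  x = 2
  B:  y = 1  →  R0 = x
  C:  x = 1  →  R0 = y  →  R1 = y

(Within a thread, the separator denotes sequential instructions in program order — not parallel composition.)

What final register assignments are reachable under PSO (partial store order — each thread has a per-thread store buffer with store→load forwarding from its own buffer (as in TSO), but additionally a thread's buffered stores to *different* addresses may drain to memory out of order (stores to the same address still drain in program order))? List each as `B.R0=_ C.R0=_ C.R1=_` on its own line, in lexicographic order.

outcome vector order: (B.R0,C.R0,C.R1)
|PSO outcomes| = 9

B.R0=0 C.R0=0 C.R1=0
B.R0=0 C.R0=0 C.R1=1
B.R0=0 C.R0=1 C.R1=1
B.R0=1 C.R0=0 C.R1=0
B.R0=1 C.R0=0 C.R1=1
B.R0=1 C.R0=1 C.R1=1
B.R0=2 C.R0=0 C.R1=0
B.R0=2 C.R0=0 C.R1=1
B.R0=2 C.R0=1 C.R1=1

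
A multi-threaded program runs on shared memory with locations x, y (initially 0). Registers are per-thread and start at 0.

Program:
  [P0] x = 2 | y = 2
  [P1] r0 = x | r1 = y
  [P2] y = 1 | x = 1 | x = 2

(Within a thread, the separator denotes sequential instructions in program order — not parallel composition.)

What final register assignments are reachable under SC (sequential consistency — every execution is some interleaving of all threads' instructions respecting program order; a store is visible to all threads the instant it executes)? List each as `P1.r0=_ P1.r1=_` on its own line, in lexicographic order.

P1.r0=0 P1.r1=0
P1.r0=0 P1.r1=1
P1.r0=0 P1.r1=2
P1.r0=1 P1.r1=1
P1.r0=1 P1.r1=2
P1.r0=2 P1.r1=0
P1.r0=2 P1.r1=1
P1.r0=2 P1.r1=2

outcome vector order: (P1.r0,P1.r1)
|SC outcomes| = 8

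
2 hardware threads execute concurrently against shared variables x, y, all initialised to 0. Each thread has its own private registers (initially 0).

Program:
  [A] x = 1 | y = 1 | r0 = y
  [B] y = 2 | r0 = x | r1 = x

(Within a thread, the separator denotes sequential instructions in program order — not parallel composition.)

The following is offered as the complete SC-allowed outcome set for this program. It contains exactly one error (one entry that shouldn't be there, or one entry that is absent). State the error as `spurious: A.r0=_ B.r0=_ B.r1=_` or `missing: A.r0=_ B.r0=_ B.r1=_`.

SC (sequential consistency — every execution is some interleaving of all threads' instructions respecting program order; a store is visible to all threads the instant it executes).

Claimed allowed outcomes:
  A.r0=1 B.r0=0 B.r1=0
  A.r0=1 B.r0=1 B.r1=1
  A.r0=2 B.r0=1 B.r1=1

outcome vector order: (A.r0,B.r0,B.r1)
[SC] allowed = {(1,0,0), (1,0,1), (1,1,1), (2,1,1)}
SC∖claimed = {(1,0,1)}

missing: A.r0=1 B.r0=0 B.r1=1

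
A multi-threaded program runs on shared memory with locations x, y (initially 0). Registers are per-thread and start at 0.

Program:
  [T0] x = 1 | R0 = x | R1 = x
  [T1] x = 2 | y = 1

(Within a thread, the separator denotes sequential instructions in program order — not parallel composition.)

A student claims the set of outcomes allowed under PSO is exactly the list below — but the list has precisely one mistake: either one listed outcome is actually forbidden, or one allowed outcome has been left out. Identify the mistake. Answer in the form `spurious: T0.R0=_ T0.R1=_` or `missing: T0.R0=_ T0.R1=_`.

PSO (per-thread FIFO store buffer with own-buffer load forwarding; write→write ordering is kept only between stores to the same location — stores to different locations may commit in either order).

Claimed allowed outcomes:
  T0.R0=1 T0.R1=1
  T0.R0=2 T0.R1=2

outcome vector order: (T0.R0,T0.R1)
PSO (3): 1/1; 1/2; 2/2
PSO∖claimed = {1/2}

missing: T0.R0=1 T0.R1=2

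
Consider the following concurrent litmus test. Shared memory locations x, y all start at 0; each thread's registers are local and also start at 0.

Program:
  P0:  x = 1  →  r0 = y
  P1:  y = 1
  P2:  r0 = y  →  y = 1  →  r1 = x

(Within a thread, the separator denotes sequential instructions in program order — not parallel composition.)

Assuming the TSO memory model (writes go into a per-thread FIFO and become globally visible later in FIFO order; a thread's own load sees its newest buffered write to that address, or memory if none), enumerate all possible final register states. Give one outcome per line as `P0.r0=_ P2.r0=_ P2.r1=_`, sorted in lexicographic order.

outcome vector order: (P0.r0,P2.r0,P2.r1)
|TSO outcomes| = 8

P0.r0=0 P2.r0=0 P2.r1=0
P0.r0=0 P2.r0=0 P2.r1=1
P0.r0=0 P2.r0=1 P2.r1=0
P0.r0=0 P2.r0=1 P2.r1=1
P0.r0=1 P2.r0=0 P2.r1=0
P0.r0=1 P2.r0=0 P2.r1=1
P0.r0=1 P2.r0=1 P2.r1=0
P0.r0=1 P2.r0=1 P2.r1=1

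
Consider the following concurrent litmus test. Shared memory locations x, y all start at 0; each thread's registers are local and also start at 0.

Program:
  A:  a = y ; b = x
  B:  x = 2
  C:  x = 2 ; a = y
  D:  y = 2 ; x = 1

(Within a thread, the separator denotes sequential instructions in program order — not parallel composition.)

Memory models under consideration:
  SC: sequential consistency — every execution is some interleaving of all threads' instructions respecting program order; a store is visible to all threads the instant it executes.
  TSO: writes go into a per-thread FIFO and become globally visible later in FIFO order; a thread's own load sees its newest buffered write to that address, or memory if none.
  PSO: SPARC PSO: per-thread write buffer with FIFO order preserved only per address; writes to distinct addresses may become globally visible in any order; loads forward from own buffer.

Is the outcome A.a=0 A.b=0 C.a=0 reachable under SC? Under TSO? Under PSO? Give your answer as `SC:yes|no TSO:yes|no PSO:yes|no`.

outcome vector order: (A.a,A.b,C.a)
SC (11): 0/0/0, 0/0/2, 0/1/0, 0/1/2, 0/2/0, 0/2/2, 2/0/2, 2/1/0, 2/1/2, 2/2/0, 2/2/2
TSO (12): 0/0/0, 0/0/2, 0/1/0, 0/1/2, 0/2/0, 0/2/2, 2/0/0, 2/0/2, 2/1/0, 2/1/2, 2/2/0, 2/2/2
PSO (12): 0/0/0, 0/0/2, 0/1/0, 0/1/2, 0/2/0, 0/2/2, 2/0/0, 2/0/2, 2/1/0, 2/1/2, 2/2/0, 2/2/2
target 0/0/0 ∈ {SC,TSO,PSO}

SC:yes TSO:yes PSO:yes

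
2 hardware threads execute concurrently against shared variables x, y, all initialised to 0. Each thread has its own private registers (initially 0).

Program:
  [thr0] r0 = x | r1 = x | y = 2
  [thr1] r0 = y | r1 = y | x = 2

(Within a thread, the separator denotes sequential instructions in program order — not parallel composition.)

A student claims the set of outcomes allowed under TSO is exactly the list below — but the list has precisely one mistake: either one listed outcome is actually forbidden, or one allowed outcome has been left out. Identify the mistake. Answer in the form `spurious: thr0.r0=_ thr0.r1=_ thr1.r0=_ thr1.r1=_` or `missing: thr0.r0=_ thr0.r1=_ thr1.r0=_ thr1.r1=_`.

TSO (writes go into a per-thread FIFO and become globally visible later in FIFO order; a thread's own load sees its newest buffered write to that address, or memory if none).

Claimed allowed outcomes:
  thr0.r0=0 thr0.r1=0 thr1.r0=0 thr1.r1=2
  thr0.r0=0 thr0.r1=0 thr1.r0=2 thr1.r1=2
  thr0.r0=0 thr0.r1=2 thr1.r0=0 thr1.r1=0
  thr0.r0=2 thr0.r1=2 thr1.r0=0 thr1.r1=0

outcome vector order: (thr0.r0,thr0.r1,thr1.r0,thr1.r1)
TSO: 5 outcomes — {0/0/0/0 0/0/0/2 0/0/2/2 0/2/0/0 2/2/0/0}
TSO∖claimed = {0/0/0/0}

missing: thr0.r0=0 thr0.r1=0 thr1.r0=0 thr1.r1=0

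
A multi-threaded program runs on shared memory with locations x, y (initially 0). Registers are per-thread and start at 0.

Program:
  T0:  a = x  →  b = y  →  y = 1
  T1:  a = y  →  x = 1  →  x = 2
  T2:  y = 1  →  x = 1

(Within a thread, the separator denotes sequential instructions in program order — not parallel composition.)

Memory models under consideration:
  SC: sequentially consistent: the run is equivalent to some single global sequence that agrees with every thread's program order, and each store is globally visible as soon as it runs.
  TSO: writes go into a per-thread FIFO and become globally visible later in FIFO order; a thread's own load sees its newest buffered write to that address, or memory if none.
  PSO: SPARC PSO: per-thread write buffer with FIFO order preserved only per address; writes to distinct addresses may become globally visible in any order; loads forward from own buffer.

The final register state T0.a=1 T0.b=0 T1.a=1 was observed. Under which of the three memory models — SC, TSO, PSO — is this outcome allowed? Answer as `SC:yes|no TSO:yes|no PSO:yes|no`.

outcome vector order: (T0.a,T0.b,T1.a)
SC (10): (0,0,0), (0,0,1), (0,1,0), (0,1,1), (1,0,0), (1,1,0), (1,1,1), (2,0,0), (2,1,0), (2,1,1)
TSO (10): (0,0,0), (0,0,1), (0,1,0), (0,1,1), (1,0,0), (1,1,0), (1,1,1), (2,0,0), (2,1,0), (2,1,1)
PSO (11): (0,0,0), (0,0,1), (0,1,0), (0,1,1), (1,0,0), (1,0,1), (1,1,0), (1,1,1), (2,0,0), (2,1,0), (2,1,1)
target (1,0,1) ∈ {PSO}

SC:no TSO:no PSO:yes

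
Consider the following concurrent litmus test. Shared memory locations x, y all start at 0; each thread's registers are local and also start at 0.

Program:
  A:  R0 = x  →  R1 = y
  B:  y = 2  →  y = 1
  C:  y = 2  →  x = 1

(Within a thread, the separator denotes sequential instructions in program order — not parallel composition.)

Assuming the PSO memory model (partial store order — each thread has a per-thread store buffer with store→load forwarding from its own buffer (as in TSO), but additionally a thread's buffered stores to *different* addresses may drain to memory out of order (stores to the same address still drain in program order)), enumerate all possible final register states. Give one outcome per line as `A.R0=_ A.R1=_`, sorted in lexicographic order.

A.R0=0 A.R1=0
A.R0=0 A.R1=1
A.R0=0 A.R1=2
A.R0=1 A.R1=0
A.R0=1 A.R1=1
A.R0=1 A.R1=2

outcome vector order: (A.R0,A.R1)
|PSO outcomes| = 6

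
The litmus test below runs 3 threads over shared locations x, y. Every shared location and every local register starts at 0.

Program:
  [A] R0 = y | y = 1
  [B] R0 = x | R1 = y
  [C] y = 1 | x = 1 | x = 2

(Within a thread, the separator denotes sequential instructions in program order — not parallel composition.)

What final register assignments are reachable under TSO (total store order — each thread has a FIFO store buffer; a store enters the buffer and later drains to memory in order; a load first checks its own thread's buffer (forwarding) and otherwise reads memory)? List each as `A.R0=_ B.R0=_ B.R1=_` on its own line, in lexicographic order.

A.R0=0 B.R0=0 B.R1=0
A.R0=0 B.R0=0 B.R1=1
A.R0=0 B.R0=1 B.R1=1
A.R0=0 B.R0=2 B.R1=1
A.R0=1 B.R0=0 B.R1=0
A.R0=1 B.R0=0 B.R1=1
A.R0=1 B.R0=1 B.R1=1
A.R0=1 B.R0=2 B.R1=1

outcome vector order: (A.R0,B.R0,B.R1)
|TSO outcomes| = 8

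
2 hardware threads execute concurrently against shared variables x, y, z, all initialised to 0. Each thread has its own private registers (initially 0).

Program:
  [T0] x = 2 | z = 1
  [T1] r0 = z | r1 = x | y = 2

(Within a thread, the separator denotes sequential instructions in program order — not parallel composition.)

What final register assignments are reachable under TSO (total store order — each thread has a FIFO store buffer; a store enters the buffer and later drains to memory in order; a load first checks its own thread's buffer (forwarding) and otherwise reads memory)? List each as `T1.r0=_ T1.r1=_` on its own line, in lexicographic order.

outcome vector order: (T1.r0,T1.r1)
|TSO outcomes| = 3

T1.r0=0 T1.r1=0
T1.r0=0 T1.r1=2
T1.r0=1 T1.r1=2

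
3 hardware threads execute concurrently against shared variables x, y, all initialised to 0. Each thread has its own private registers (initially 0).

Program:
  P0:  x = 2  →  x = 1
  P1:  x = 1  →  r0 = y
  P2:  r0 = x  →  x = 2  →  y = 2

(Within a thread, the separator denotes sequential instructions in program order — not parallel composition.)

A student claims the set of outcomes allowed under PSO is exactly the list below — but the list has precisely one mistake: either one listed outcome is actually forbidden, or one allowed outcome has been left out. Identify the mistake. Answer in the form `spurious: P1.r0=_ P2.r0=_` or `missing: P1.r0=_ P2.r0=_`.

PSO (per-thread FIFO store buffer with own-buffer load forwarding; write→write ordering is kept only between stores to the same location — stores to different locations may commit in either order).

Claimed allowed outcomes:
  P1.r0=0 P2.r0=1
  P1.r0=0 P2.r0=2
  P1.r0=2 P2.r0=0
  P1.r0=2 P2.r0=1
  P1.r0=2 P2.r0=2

outcome vector order: (P1.r0,P2.r0)
[PSO] allowed = {<0 0>, <0 1>, <0 2>, <2 0>, <2 1>, <2 2>}
PSO∖claimed = {<0 0>}

missing: P1.r0=0 P2.r0=0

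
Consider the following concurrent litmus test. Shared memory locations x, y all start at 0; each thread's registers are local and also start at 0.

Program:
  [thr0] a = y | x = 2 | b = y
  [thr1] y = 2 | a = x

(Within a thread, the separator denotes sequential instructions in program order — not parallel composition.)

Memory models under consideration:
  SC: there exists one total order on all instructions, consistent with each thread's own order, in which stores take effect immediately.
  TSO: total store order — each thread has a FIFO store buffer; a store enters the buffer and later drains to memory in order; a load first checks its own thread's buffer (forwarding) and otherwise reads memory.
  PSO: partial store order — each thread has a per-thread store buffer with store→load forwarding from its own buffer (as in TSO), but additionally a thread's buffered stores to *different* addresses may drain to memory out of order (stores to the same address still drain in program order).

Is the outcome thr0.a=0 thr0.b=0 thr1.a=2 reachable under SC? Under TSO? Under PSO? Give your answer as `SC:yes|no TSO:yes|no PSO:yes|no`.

outcome vector order: (thr0.a,thr0.b,thr1.a)
under SC → 002 020 022 220 222
under TSO → 000 002 020 022 220 222
under PSO → 000 002 020 022 220 222
target 002 ∈ {SC,TSO,PSO}

SC:yes TSO:yes PSO:yes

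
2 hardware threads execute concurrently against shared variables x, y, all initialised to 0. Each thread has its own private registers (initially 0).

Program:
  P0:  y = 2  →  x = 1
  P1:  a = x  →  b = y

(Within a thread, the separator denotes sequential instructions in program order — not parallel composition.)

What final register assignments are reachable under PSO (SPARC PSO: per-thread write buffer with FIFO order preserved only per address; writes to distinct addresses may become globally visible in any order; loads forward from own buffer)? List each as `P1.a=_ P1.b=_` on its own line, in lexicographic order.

P1.a=0 P1.b=0
P1.a=0 P1.b=2
P1.a=1 P1.b=0
P1.a=1 P1.b=2

outcome vector order: (P1.a,P1.b)
|PSO outcomes| = 4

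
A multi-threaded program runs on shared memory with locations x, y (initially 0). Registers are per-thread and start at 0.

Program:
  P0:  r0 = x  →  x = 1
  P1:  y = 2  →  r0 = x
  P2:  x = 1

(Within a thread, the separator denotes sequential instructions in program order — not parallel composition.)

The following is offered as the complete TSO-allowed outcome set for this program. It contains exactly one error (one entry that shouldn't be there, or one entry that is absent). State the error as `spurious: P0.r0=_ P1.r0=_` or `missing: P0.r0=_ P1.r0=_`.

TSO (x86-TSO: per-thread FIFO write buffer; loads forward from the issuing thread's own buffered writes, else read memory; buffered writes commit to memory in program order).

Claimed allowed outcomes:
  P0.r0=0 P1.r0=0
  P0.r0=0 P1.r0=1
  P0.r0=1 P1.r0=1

outcome vector order: (P0.r0,P1.r0)
under TSO → <0 0>; <0 1>; <1 0>; <1 1>
TSO∖claimed = {<1 0>}

missing: P0.r0=1 P1.r0=0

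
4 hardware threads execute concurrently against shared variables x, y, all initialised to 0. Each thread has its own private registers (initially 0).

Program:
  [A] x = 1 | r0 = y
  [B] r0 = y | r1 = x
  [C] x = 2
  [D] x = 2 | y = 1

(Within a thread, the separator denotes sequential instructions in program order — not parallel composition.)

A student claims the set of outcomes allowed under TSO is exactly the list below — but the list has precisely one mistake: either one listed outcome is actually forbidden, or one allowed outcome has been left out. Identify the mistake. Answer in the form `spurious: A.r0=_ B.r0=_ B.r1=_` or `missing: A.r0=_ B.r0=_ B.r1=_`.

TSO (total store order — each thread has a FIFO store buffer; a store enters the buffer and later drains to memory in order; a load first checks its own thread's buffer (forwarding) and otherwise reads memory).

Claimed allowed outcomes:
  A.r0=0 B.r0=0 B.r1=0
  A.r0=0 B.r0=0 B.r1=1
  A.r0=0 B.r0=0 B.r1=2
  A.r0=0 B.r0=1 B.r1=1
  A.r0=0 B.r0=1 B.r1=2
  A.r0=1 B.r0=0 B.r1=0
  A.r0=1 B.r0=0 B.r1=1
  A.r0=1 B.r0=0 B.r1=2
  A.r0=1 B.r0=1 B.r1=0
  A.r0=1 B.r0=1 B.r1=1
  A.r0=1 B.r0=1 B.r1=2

outcome vector order: (A.r0,B.r0,B.r1)
TSO (10): 000; 001; 002; 011; 012; 100; 101; 102; 111; 112
claimed∖TSO = {110}

spurious: A.r0=1 B.r0=1 B.r1=0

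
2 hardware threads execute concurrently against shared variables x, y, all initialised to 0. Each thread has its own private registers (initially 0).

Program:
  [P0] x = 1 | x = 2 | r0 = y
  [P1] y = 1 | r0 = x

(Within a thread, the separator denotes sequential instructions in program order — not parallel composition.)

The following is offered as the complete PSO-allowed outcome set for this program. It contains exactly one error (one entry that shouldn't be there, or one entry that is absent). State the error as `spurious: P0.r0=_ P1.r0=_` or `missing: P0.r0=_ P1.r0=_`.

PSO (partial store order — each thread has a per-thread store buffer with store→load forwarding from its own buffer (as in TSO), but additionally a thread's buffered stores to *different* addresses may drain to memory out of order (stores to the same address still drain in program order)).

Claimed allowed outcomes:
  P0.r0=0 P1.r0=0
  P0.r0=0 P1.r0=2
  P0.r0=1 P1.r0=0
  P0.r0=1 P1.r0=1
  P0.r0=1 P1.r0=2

outcome vector order: (P0.r0,P1.r0)
[PSO] allowed = {<0 0> <0 1> <0 2> <1 0> <1 1> <1 2>}
PSO∖claimed = {<0 1>}

missing: P0.r0=0 P1.r0=1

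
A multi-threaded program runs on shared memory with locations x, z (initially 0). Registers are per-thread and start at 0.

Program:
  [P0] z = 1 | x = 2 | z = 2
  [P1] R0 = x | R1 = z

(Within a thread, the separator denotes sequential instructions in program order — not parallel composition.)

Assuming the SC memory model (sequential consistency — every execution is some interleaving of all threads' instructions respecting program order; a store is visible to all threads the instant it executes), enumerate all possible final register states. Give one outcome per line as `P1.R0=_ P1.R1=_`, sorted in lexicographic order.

P1.R0=0 P1.R1=0
P1.R0=0 P1.R1=1
P1.R0=0 P1.R1=2
P1.R0=2 P1.R1=1
P1.R0=2 P1.R1=2

outcome vector order: (P1.R0,P1.R1)
|SC outcomes| = 5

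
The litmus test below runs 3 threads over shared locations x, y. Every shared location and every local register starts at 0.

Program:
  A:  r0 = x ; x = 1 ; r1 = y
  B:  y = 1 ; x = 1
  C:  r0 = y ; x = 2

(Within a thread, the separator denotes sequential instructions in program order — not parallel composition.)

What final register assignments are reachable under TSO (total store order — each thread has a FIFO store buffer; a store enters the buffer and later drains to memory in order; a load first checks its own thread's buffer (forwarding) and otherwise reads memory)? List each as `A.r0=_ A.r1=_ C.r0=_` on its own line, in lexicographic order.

A.r0=0 A.r1=0 C.r0=0
A.r0=0 A.r1=0 C.r0=1
A.r0=0 A.r1=1 C.r0=0
A.r0=0 A.r1=1 C.r0=1
A.r0=1 A.r1=1 C.r0=0
A.r0=1 A.r1=1 C.r0=1
A.r0=2 A.r1=0 C.r0=0
A.r0=2 A.r1=1 C.r0=0
A.r0=2 A.r1=1 C.r0=1

outcome vector order: (A.r0,A.r1,C.r0)
|TSO outcomes| = 9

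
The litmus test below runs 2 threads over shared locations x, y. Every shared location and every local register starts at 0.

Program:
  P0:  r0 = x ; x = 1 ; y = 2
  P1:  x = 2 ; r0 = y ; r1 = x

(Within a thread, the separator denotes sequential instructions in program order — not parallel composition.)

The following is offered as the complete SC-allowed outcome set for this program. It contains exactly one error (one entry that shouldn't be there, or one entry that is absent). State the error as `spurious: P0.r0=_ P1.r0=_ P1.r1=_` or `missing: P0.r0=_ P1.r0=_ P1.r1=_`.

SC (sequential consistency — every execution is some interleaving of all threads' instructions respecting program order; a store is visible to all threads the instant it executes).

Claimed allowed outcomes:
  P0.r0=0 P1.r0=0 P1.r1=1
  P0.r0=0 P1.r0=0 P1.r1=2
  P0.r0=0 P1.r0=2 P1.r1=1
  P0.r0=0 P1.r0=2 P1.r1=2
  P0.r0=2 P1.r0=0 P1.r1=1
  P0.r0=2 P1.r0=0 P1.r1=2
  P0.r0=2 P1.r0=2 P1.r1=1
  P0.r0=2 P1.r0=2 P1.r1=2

outcome vector order: (P0.r0,P1.r0,P1.r1)
SC: 7 outcomes — {(0,0,1) (0,0,2) (0,2,1) (0,2,2) (2,0,1) (2,0,2) (2,2,1)}
claimed∖SC = {(2,2,2)}

spurious: P0.r0=2 P1.r0=2 P1.r1=2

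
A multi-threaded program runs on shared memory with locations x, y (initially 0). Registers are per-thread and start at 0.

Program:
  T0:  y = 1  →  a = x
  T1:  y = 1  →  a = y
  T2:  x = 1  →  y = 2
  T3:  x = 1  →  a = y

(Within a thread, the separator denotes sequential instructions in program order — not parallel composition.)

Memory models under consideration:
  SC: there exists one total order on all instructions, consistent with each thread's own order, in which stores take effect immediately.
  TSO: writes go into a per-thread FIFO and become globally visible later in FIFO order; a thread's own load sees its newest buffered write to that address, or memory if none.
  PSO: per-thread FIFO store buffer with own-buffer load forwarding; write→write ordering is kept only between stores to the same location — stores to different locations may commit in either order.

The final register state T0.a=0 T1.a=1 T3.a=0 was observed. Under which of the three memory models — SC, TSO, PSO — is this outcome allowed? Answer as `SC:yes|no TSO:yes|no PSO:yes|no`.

SC:no TSO:yes PSO:yes

outcome vector order: (T0.a,T1.a,T3.a)
SC (10): 0/1/1; 0/1/2; 0/2/1; 0/2/2; 1/1/0; 1/1/1; 1/1/2; 1/2/0; 1/2/1; 1/2/2
TSO (12): 0/1/0; 0/1/1; 0/1/2; 0/2/0; 0/2/1; 0/2/2; 1/1/0; 1/1/1; 1/1/2; 1/2/0; 1/2/1; 1/2/2
PSO (12): 0/1/0; 0/1/1; 0/1/2; 0/2/0; 0/2/1; 0/2/2; 1/1/0; 1/1/1; 1/1/2; 1/2/0; 1/2/1; 1/2/2
target 0/1/0 ∈ {TSO,PSO}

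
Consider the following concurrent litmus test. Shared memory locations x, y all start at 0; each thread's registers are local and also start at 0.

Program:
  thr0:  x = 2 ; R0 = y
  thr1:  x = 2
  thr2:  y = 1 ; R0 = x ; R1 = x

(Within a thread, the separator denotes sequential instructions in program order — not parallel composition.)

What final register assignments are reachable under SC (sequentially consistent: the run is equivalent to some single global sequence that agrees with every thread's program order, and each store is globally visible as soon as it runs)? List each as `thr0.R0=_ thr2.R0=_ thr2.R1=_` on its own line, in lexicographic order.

thr0.R0=0 thr2.R0=2 thr2.R1=2
thr0.R0=1 thr2.R0=0 thr2.R1=0
thr0.R0=1 thr2.R0=0 thr2.R1=2
thr0.R0=1 thr2.R0=2 thr2.R1=2

outcome vector order: (thr0.R0,thr2.R0,thr2.R1)
|SC outcomes| = 4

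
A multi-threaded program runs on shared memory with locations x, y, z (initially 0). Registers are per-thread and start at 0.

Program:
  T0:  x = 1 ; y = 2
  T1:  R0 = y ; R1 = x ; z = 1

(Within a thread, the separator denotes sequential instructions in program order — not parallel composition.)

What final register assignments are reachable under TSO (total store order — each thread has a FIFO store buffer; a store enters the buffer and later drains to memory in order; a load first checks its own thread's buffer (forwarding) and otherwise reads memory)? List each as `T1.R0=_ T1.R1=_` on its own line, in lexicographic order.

T1.R0=0 T1.R1=0
T1.R0=0 T1.R1=1
T1.R0=2 T1.R1=1

outcome vector order: (T1.R0,T1.R1)
|TSO outcomes| = 3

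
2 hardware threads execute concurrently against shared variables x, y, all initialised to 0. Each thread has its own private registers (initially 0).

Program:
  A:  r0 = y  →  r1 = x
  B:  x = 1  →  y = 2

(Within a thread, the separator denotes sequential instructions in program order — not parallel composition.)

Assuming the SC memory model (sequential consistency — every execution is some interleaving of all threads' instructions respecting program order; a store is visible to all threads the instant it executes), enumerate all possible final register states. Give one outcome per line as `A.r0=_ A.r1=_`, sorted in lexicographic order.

outcome vector order: (A.r0,A.r1)
|SC outcomes| = 3

A.r0=0 A.r1=0
A.r0=0 A.r1=1
A.r0=2 A.r1=1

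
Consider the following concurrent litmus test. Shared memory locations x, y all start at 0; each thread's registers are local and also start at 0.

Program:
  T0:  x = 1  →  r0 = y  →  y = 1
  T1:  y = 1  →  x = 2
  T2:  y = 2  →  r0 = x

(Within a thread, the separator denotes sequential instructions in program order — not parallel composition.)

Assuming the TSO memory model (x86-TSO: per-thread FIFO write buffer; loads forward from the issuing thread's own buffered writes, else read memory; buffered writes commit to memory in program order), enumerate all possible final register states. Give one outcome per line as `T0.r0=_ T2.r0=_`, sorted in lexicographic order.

T0.r0=0 T2.r0=0
T0.r0=0 T2.r0=1
T0.r0=0 T2.r0=2
T0.r0=1 T2.r0=0
T0.r0=1 T2.r0=1
T0.r0=1 T2.r0=2
T0.r0=2 T2.r0=0
T0.r0=2 T2.r0=1
T0.r0=2 T2.r0=2

outcome vector order: (T0.r0,T2.r0)
|TSO outcomes| = 9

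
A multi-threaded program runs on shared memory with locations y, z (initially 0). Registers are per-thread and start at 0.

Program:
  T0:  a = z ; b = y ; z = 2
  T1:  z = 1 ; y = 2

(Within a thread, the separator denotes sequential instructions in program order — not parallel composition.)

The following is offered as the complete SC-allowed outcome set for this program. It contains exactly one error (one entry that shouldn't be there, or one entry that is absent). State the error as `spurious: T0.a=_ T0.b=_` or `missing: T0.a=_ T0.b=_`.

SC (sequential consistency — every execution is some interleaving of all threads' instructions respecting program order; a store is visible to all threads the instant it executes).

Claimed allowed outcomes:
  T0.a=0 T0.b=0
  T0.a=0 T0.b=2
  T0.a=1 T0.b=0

outcome vector order: (T0.a,T0.b)
SC (4): <0 0>, <0 2>, <1 0>, <1 2>
SC∖claimed = {<1 2>}

missing: T0.a=1 T0.b=2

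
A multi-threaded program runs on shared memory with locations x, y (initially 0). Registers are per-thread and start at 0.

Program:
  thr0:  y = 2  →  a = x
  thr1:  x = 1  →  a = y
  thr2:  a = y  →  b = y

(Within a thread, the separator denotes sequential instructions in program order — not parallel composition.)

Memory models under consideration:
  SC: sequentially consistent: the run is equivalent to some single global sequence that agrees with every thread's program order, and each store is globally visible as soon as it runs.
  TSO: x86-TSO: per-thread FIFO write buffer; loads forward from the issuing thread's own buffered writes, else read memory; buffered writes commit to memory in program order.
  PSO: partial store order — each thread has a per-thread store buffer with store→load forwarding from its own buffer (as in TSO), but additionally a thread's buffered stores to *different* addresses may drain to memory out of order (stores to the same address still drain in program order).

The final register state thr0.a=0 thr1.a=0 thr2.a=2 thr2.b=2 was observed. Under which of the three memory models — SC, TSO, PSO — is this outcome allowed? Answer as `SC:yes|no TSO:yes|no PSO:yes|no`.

SC:no TSO:yes PSO:yes

outcome vector order: (thr0.a,thr1.a,thr2.a,thr2.b)
SC: 9 outcomes — {0/2/0/0; 0/2/0/2; 0/2/2/2; 1/0/0/0; 1/0/0/2; 1/0/2/2; 1/2/0/0; 1/2/0/2; 1/2/2/2}
TSO: 12 outcomes — {0/0/0/0; 0/0/0/2; 0/0/2/2; 0/2/0/0; 0/2/0/2; 0/2/2/2; 1/0/0/0; 1/0/0/2; 1/0/2/2; 1/2/0/0; 1/2/0/2; 1/2/2/2}
PSO: 12 outcomes — {0/0/0/0; 0/0/0/2; 0/0/2/2; 0/2/0/0; 0/2/0/2; 0/2/2/2; 1/0/0/0; 1/0/0/2; 1/0/2/2; 1/2/0/0; 1/2/0/2; 1/2/2/2}
target 0/0/2/2 ∈ {TSO,PSO}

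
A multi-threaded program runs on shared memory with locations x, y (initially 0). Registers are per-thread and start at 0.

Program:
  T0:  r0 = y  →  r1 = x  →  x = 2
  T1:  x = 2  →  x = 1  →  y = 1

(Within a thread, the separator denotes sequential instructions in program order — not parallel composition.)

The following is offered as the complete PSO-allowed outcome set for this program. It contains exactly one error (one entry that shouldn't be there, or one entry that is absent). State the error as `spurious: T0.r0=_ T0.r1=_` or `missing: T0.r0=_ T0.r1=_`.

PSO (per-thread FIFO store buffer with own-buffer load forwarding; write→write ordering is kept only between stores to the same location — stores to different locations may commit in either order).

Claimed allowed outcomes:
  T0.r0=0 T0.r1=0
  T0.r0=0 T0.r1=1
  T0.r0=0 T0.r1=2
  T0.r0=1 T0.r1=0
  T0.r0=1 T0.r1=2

missing: T0.r0=1 T0.r1=1

outcome vector order: (T0.r0,T0.r1)
PSO (6): <0 0> <0 1> <0 2> <1 0> <1 1> <1 2>
PSO∖claimed = {<1 1>}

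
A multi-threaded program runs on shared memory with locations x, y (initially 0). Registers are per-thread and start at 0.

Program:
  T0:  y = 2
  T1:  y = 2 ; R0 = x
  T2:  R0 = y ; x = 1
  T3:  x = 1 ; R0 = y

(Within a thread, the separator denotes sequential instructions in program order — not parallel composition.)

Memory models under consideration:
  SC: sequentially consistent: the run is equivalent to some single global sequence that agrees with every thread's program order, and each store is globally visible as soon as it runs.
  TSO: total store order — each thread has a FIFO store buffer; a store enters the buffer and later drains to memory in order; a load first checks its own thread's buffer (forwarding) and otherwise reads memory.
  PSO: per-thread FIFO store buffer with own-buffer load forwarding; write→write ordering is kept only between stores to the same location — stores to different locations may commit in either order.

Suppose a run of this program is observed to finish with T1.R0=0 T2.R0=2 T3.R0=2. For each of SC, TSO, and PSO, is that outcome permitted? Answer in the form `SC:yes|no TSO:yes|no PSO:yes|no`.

SC:yes TSO:yes PSO:yes

outcome vector order: (T1.R0,T2.R0,T3.R0)
[SC] allowed = {(0,0,2); (0,2,2); (1,0,0); (1,0,2); (1,2,0); (1,2,2)}
[TSO] allowed = {(0,0,0); (0,0,2); (0,2,0); (0,2,2); (1,0,0); (1,0,2); (1,2,0); (1,2,2)}
[PSO] allowed = {(0,0,0); (0,0,2); (0,2,0); (0,2,2); (1,0,0); (1,0,2); (1,2,0); (1,2,2)}
target (0,2,2) ∈ {SC,TSO,PSO}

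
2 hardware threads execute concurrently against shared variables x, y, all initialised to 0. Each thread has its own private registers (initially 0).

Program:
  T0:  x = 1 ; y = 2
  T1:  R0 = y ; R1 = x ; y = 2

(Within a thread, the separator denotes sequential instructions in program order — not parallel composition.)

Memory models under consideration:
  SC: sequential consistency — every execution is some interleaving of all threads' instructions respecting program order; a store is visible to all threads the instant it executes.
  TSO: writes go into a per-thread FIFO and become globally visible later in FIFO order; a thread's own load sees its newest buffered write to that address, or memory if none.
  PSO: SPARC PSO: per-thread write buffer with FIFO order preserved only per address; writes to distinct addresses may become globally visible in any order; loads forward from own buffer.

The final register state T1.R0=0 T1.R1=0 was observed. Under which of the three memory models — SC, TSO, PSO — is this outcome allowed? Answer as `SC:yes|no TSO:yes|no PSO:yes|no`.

SC:yes TSO:yes PSO:yes

outcome vector order: (T1.R0,T1.R1)
SC: 3 outcomes — {(0,0); (0,1); (2,1)}
TSO: 3 outcomes — {(0,0); (0,1); (2,1)}
PSO: 4 outcomes — {(0,0); (0,1); (2,0); (2,1)}
target (0,0) ∈ {SC,TSO,PSO}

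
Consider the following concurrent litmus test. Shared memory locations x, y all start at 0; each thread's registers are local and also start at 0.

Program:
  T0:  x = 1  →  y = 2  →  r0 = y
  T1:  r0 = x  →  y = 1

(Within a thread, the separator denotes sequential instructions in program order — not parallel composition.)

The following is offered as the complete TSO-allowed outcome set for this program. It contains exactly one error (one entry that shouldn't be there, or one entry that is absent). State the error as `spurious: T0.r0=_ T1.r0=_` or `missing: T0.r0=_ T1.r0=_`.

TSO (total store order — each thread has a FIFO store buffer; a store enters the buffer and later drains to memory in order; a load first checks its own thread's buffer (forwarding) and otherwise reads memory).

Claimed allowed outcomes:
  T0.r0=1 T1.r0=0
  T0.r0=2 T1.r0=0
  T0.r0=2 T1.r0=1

outcome vector order: (T0.r0,T1.r0)
[TSO] allowed = {<1 0>, <1 1>, <2 0>, <2 1>}
TSO∖claimed = {<1 1>}

missing: T0.r0=1 T1.r0=1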